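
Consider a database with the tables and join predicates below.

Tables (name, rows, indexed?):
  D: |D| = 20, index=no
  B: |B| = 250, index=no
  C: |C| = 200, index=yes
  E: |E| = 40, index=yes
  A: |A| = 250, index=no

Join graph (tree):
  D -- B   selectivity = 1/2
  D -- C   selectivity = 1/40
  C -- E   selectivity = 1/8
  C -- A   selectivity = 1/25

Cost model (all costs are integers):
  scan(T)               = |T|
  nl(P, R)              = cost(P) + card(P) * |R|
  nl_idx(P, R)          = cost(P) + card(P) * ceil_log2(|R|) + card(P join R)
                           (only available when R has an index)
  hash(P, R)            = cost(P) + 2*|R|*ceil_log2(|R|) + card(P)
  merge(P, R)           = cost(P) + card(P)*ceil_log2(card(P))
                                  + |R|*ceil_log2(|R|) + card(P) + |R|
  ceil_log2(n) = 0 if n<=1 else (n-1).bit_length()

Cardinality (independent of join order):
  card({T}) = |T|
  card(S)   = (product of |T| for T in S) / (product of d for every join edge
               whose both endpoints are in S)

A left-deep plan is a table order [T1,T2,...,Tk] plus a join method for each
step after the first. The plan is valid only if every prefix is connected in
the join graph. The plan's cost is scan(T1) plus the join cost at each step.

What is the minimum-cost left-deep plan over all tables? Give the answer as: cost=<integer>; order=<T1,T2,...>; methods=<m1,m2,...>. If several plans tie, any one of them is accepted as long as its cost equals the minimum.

Selinger DP (subsets sized 1..n):
  {D}: scan cost=20, card=20
  {B}: scan cost=250, card=250
  {C}: scan cost=200, card=200
  {E}: scan cost=40, card=40
  {A}: scan cost=250, card=250
  {BD}: card=2500; try (D,hash)→700, (B,merge)→2390, (D,merge)→2620, (B,hash)→4040, (B,nl)→5020, (D,nl)→5250; best=700 via (D,hash)
  {CD}: card=100; try (C,nl_idx)→280, (D,hash)→600, (C,merge)→1940, (D,merge)→2120, (C,hash)→3240, (C,nl)→4020 …(+1); best=280 via (C,nl_idx)
  {CE}: card=1000; try (E,hash)→880, (C,nl_idx)→1360, (C,merge)→2120, (E,merge)→2280, (E,nl_idx)→2400, (C,hash)→3280 …(+2); best=880 via (E,hash)
  {AC}: card=2000; try (C,hash)→3700, (C,nl_idx)→4250, (A,merge)→4250, (C,merge)→4300, (A,hash)→4400, (A,nl)→50200 …(+1); best=3700 via (C,hash)
  {BCD}: card=12500; try (B,merge)→3330, (B,hash)→4380, (C,hash)→6400, (B,nl)→25280, (C,nl_idx)→33200, (C,merge)→35000 …(+1); best=3330 via (B,merge)
  {CDE}: card=500; try (E,hash)→860, (E,merge)→1360, (E,nl_idx)→1380, (D,hash)→2080, (E,nl)→4280, (D,merge)→12000 …(+1); best=860 via (E,hash)
  {ACD}: card=1000; try (A,merge)→3330, (A,hash)→4380, (D,hash)→5900, (A,nl)→25280, (D,merge)→27820, (D,nl)→43700; best=3330 via (A,merge)
  {ACE}: card=10000; try (A,hash)→5880, (E,hash)→6180, (A,merge)→14130, (E,nl_idx)→25700, (E,merge)→27980, (E,nl)→83700 …(+1); best=5880 via (A,hash)
  {BCDE}: card=62500; try (B,hash)→5360, (B,merge)→8110, (E,hash)→16310, (B,nl)→125860, (E,nl_idx)→140830, (E,merge)→191110 …(+1); best=5360 via (B,hash)
  {ABCD}: card=125000; try (B,hash)→8330, (B,merge)→16580, (A,hash)→19830, (A,merge)→193080, (B,nl)→253330, (A,nl)→3128330; best=8330 via (B,hash)
  {ACDE}: card=5000; try (E,hash)→4810, (A,hash)→5360, (A,merge)→8110, (E,nl_idx)→14330, (E,merge)→14610, (D,hash)→16080 …(+4); best=4810 via (E,hash)
  {ABCDE}: card=625000; try (B,hash)→13810, (A,hash)→71860, (B,merge)→77060, (E,hash)→133810, (A,merge)→1070110, (B,nl)→1254810 …(+4); best=13810 via (B,hash)

cost=13810; order=D,C,A,E,B; methods=nl_idx,merge,hash,hash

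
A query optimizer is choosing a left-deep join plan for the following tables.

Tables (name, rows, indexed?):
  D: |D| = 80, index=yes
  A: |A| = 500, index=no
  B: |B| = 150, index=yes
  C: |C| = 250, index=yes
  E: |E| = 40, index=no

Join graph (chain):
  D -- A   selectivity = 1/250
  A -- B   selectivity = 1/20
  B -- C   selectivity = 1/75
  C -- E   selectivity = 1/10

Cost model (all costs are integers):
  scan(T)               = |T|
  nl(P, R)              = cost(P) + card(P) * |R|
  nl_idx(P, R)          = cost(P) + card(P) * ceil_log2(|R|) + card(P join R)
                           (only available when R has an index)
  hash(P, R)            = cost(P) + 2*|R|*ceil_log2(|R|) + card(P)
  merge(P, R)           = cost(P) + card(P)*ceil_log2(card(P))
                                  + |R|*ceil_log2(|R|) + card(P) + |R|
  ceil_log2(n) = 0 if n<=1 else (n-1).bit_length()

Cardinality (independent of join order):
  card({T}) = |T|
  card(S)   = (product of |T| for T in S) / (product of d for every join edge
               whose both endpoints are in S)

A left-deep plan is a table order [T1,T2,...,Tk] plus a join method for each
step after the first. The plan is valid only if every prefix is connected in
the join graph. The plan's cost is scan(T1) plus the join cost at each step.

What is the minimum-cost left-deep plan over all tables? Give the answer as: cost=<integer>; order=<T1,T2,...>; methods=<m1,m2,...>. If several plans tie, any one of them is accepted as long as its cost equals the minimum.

cost=14280; order=A,D,B,C,E; methods=hash,nl_idx,hash,hash

Selinger DP (subsets sized 1..n):
  {D}: scan cost=80, card=80
  {A}: scan cost=500, card=500
  {B}: scan cost=150, card=150
  {C}: scan cost=250, card=250
  {E}: scan cost=40, card=40
  {AD}: card=160; try (D,hash)→2120, (D,nl_idx)→4160, (A,merge)→5720, (D,merge)→6140, (A,hash)→9160, (A,nl)→40080 …(+1); best=2120 via (D,hash)
  {AB}: card=3750; try (B,hash)→3400, (A,merge)→6500, (B,merge)→6850, (B,nl_idx)→8250, (A,hash)→9300, (A,nl)→75150 …(+1); best=3400 via (B,hash)
  {BC}: card=500; try (C,nl_idx)→1850, (B,nl_idx)→2750, (B,hash)→2900, (C,merge)→3750, (B,merge)→3850, (C,hash)→4300 …(+2); best=1850 via (C,nl_idx)
  {CE}: card=1000; try (E,hash)→980, (C,nl_idx)→1360, (C,merge)→2570, (E,merge)→2780, (C,hash)→4080, (C,nl)→10040 …(+1); best=980 via (E,hash)
  {ABD}: card=1200; try (B,nl_idx)→4600, (B,hash)→4680, (B,merge)→4910, (D,hash)→8270, (B,nl)→26120, (D,nl_idx)→30850 …(+2); best=4600 via (B,nl_idx)
  {ABC}: card=12500; try (C,hash)→11150, (A,hash)→11350, (A,merge)→11850, (C,nl_idx)→45900, (C,merge)→54400, (A,nl)→251850 …(+1); best=11150 via (C,hash)
  {BCE}: card=2000; try (E,hash)→2830, (B,hash)→4380, (E,merge)→7130, (B,nl_idx)→10980, (B,merge)→13330, (E,nl)→21850 …(+1); best=2830 via (E,hash)
  {ABCD}: card=4000; try (C,hash)→9800, (C,nl_idx)→18200, (C,merge)→21250, (D,hash)→24770, (D,nl_idx)→102650, (D,merge)→199290 …(+2); best=9800 via (C,hash)
  {ABCE}: card=50000; try (A,hash)→13830, (E,hash)→24130, (A,merge)→31830, (E,merge)→198930, (E,nl)→511150, (A,nl)→1002830; best=13830 via (A,hash)
  {ABCDE}: card=16000; try (E,hash)→14280, (E,merge)→62080, (D,hash)→64950, (E,nl)→169800, (D,nl_idx)→379830, (D,merge)→864470 …(+1); best=14280 via (E,hash)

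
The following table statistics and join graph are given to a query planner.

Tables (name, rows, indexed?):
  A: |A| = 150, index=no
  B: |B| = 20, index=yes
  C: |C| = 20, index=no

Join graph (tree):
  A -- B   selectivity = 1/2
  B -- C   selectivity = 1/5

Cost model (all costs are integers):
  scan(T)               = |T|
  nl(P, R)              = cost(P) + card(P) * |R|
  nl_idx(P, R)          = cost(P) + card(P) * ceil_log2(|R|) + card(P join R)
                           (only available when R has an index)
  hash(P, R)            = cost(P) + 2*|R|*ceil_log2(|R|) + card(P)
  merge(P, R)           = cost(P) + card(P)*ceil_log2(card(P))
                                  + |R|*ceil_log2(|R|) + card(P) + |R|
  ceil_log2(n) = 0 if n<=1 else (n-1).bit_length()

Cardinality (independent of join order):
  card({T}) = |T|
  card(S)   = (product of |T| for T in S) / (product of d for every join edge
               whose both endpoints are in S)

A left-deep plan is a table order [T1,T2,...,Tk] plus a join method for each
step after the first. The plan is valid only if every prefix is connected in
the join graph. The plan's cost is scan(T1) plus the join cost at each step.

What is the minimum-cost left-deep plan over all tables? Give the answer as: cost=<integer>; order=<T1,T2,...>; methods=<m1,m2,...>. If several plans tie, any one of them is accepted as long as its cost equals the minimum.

cost=2190; order=C,B,A; methods=nl_idx,merge

Selinger DP (subsets sized 1..n):
  {A}: scan cost=150, card=150
  {B}: scan cost=20, card=20
  {C}: scan cost=20, card=20
  {AB}: card=1500; try (B,hash)→500, (A,merge)→1490, (B,merge)→1620, (B,nl_idx)→2400, (A,hash)→2440, (A,nl)→3020 …(+1); best=500 via (B,hash)
  {BC}: card=80; try (B,nl_idx)→200, (C,hash)→240, (B,hash)→240, (C,merge)→260, (B,merge)→260, (C,nl)→420 …(+1); best=200 via (B,nl_idx)
  {ABC}: card=6000; try (A,merge)→2190, (C,hash)→2200, (A,hash)→2680, (A,nl)→12200, (C,merge)→18620, (C,nl)→30500; best=2190 via (A,merge)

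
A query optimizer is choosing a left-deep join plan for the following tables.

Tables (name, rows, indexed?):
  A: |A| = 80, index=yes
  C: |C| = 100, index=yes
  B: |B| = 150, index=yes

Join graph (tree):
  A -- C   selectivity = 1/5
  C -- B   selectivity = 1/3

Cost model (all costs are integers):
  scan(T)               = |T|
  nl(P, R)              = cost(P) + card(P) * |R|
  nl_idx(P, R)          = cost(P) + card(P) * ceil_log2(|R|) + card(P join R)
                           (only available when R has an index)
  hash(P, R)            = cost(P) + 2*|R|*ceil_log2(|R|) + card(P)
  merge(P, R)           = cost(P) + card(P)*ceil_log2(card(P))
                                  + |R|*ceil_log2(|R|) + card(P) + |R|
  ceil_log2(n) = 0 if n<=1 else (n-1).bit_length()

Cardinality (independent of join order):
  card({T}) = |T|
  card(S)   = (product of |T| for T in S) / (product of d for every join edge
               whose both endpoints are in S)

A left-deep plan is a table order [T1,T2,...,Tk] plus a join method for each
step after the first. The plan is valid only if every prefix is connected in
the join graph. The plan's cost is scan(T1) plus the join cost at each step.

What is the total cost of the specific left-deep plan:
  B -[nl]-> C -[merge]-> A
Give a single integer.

85790

step 1: scan B: cost=150, card=150
step 2: join C via nl
    card(P join C) = 150*100/(3) = 5000
    cost = 150 + 150*100 = 15150
step 3: join A via merge
    card(P join A) = 5000*80/(5) = 80000
    cost = 15150 + 5000*13 + 80*7 + 5000 + 80 = 85790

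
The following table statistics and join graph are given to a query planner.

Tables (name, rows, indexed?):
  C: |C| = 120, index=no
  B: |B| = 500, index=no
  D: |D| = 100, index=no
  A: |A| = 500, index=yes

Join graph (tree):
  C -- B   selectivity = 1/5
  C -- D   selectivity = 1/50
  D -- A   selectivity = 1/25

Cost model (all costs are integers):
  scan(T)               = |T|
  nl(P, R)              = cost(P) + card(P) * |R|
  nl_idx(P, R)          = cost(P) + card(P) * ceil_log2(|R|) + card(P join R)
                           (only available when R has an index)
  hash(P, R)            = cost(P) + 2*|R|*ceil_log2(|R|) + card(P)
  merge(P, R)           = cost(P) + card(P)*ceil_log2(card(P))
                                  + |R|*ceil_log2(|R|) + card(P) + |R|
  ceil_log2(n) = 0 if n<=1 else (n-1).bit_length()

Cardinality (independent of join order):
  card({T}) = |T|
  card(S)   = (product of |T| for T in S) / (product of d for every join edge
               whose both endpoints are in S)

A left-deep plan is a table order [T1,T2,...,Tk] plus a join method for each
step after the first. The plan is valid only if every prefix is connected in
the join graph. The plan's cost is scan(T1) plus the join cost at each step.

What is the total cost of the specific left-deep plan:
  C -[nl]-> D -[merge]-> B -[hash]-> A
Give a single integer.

52280

step 1: scan C: cost=120, card=120
step 2: join D via nl
    card(P join D) = 120*100/(50) = 240
    cost = 120 + 120*100 = 12120
step 3: join B via merge
    card(P join B) = 240*500/(5) = 24000
    cost = 12120 + 240*8 + 500*9 + 240 + 500 = 19280
step 4: join A via hash
    card(P join A) = 24000*500/(25) = 480000
    cost = 19280 + 2*500*9 + 24000 = 52280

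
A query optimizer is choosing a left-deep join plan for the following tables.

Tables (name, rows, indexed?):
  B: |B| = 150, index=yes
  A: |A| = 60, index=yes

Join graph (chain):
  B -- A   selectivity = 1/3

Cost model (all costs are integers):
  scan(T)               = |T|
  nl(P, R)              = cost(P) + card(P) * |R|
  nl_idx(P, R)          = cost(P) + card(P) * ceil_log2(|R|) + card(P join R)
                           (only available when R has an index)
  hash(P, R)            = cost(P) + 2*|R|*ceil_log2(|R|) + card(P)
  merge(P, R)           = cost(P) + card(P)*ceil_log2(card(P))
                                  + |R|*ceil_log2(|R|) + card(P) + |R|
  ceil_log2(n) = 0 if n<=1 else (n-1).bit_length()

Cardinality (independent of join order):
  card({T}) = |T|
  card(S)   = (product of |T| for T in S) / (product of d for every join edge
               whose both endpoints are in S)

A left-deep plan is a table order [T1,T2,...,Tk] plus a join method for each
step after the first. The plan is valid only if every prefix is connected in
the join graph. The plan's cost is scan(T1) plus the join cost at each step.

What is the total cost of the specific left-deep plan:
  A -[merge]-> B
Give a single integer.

1830

step 1: scan A: cost=60, card=60
step 2: join B via merge
    card(P join B) = 60*150/(3) = 3000
    cost = 60 + 60*6 + 150*8 + 60 + 150 = 1830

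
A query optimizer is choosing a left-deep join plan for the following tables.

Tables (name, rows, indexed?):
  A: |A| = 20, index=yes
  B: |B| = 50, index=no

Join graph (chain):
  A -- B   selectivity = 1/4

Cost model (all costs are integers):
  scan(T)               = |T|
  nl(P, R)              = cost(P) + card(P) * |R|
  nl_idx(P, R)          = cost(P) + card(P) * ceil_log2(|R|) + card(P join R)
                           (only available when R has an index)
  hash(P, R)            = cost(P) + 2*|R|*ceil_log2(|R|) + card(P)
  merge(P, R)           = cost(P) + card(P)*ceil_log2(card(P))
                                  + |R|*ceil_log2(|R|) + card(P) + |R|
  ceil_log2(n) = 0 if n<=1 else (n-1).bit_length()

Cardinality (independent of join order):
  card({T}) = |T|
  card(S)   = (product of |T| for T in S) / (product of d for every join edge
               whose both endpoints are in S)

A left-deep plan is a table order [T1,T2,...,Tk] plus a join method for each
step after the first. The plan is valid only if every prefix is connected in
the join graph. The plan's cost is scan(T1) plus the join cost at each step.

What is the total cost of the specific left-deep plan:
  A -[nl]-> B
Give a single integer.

1020

step 1: scan A: cost=20, card=20
step 2: join B via nl
    card(P join B) = 20*50/(4) = 250
    cost = 20 + 20*50 = 1020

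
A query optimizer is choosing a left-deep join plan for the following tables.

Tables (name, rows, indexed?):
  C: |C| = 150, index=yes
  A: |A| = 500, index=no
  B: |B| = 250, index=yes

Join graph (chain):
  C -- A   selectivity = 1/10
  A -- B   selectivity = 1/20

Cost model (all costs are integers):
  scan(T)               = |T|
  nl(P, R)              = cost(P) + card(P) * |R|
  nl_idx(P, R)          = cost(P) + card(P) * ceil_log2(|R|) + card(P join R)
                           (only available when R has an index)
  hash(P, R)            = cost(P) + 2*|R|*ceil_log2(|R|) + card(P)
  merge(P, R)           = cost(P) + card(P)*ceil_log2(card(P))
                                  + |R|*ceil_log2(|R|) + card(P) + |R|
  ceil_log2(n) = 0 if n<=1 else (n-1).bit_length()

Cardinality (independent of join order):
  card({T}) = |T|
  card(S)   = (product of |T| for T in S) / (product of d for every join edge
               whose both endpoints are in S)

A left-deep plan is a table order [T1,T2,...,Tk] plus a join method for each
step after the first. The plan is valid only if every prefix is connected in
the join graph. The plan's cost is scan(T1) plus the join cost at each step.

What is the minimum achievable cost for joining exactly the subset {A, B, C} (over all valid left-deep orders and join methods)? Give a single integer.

Selinger DP over subsets of {A,B,C}:
  {C}: scan cost=150, card=150
  {A}: scan cost=500, card=500
  {B}: scan cost=250, card=250
  {AC}: card=7500; try (C,hash)→3400, (A,merge)→6500, (C,merge)→6850, (A,hash)→9300, (C,nl_idx)→12000, (A,nl)→75150 …(+1); best=3400 via (C,hash)
  {AB}: card=6250; try (B,hash)→5000, (A,merge)→7500, (B,merge)→7750, (A,hash)→9500, (B,nl_idx)→10750, (A,nl)→125250 …(+1); best=5000 via (B,hash)
  {ABC}: card=93750; try (C,hash)→13650, (B,hash)→14900, (C,merge)→93850, (B,merge)→110650, (C,nl_idx)→148750, (B,nl_idx)→157150 …(+2); best=13650 via (C,hash)

13650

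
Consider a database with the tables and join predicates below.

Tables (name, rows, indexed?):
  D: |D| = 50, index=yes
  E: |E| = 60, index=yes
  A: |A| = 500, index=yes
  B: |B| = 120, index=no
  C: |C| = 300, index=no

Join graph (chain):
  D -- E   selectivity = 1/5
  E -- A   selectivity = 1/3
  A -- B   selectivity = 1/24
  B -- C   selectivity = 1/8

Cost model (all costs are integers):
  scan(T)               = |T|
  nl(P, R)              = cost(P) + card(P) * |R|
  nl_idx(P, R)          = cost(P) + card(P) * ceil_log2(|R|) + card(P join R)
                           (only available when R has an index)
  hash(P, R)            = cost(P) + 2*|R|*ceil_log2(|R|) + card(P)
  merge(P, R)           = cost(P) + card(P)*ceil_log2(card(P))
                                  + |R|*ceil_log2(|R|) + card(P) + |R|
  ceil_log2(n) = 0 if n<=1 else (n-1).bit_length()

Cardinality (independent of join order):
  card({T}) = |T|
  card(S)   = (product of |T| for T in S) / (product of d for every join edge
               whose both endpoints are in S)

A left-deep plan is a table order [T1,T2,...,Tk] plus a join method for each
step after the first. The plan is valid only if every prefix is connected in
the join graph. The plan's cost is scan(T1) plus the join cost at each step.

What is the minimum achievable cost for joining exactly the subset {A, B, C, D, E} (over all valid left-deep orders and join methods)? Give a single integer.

Selinger DP over subsets of {A,B,C,D,E}:
  {D}: scan cost=50, card=50
  {E}: scan cost=60, card=60
  {A}: scan cost=500, card=500
  {B}: scan cost=120, card=120
  {C}: scan cost=300, card=300
  {DE}: card=600; try (D,hash)→720, (E,hash)→820, (E,merge)→820, (D,merge)→830, (E,nl_idx)→950, (D,nl_idx)→1020 …(+2); best=720 via (D,hash)
  {AE}: card=10000; try (E,hash)→1720, (A,merge)→5480, (E,merge)→5920, (A,hash)→9120, (A,nl_idx)→10600, (E,nl_idx)→13500 …(+2); best=1720 via (E,hash)
  {AB}: card=2500; try (B,hash)→2680, (A,nl_idx)→3700, (A,merge)→6080, (B,merge)→6460, (A,hash)→9240, (A,nl)→60120 …(+1); best=2680 via (B,hash)
  {BC}: card=4500; try (B,hash)→2280, (C,merge)→4080, (B,merge)→4260, (C,hash)→5640, (C,nl)→36120, (B,nl)→36300; best=2280 via (B,hash)
  {ADE}: card=100000; try (A,hash)→10320, (D,hash)→12320, (A,merge)→12320, (A,nl_idx)→106120, (D,merge)→152070, (D,nl_idx)→161720 …(+2); best=10320 via (A,hash)
  {ABE}: card=50000; try (E,hash)→5900, (B,hash)→13400, (E,merge)→35600, (E,nl_idx)→67680, (E,nl)→152680, (B,merge)→152680 …(+1); best=5900 via (E,hash)
  {ABC}: card=93750; try (C,hash)→10580, (A,hash)→15780, (C,merge)→38180, (A,merge)→70280, (A,nl_idx)→136530, (C,nl)→752680 …(+1); best=10580 via (C,hash)
  {ABDE}: card=500000; try (D,hash)→56500, (B,hash)→112000, (D,nl_idx)→805900, (D,merge)→856250, (B,merge)→1811280, (D,nl)→2505900 …(+1); best=56500 via (D,hash)
  {ABCE}: card=1875000; try (C,hash)→61300, (E,hash)→105050, (C,merge)→858900, (E,merge)→1698500, (E,nl_idx)→2448080, (E,nl)→5635580 …(+1); best=61300 via (C,hash)
  {ABCDE}: card=18750000; try (C,hash)→561900, (D,hash)→1936900, (C,merge)→10059500, (D,nl_idx)→30061300, (D,merge)→41311650, (D,nl)→93811300 …(+1); best=561900 via (C,hash)

561900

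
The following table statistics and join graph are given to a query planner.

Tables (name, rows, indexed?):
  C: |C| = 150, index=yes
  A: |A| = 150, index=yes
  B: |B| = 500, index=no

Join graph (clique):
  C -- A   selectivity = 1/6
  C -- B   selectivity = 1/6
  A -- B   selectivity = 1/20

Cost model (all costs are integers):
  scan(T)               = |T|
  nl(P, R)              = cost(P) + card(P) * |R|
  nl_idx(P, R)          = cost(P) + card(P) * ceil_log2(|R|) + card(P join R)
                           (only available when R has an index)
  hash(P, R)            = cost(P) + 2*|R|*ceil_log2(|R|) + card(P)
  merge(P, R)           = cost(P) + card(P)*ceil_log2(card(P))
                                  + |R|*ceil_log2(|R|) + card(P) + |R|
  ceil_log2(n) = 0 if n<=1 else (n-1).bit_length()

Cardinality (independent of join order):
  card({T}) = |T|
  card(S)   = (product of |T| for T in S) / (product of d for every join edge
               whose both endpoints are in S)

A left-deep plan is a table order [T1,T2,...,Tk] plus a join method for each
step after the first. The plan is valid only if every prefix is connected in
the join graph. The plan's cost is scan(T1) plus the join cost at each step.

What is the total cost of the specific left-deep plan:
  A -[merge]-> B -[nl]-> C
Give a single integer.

569000

step 1: scan A: cost=150, card=150
step 2: join B via merge
    card(P join B) = 150*500/(20) = 3750
    cost = 150 + 150*8 + 500*9 + 150 + 500 = 6500
step 3: join C via nl
    card(P join C) = 3750*150/(6*6) = 15625
    cost = 6500 + 3750*150 = 569000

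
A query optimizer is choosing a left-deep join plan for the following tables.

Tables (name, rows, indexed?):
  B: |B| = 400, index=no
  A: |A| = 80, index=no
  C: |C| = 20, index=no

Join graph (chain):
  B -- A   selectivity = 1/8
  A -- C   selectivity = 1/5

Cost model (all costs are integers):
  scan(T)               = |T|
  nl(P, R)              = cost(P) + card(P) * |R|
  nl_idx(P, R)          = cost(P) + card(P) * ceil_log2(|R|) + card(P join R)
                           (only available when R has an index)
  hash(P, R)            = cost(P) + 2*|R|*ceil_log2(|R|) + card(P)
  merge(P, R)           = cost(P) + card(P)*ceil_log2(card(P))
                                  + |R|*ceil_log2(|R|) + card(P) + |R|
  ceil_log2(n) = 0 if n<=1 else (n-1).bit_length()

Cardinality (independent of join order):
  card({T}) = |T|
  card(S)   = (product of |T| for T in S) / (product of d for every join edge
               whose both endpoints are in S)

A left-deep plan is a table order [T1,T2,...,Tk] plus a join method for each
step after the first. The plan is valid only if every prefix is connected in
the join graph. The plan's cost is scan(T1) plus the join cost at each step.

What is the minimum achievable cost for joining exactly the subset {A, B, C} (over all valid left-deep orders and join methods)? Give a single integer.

Selinger DP over subsets of {A,B,C}:
  {B}: scan cost=400, card=400
  {A}: scan cost=80, card=80
  {C}: scan cost=20, card=20
  {AB}: card=4000; try (A,hash)→1920, (B,merge)→4720, (A,merge)→5040, (B,hash)→7360, (B,nl)→32080, (A,nl)→32400; best=1920 via (A,hash)
  {AC}: card=320; try (C,hash)→360, (A,merge)→780, (C,merge)→840, (A,hash)→1160, (A,nl)→1620, (C,nl)→1680; best=360 via (C,hash)
  {ABC}: card=16000; try (C,hash)→6120, (B,merge)→7560, (B,hash)→7880, (C,merge)→54040, (C,nl)→81920, (B,nl)→128360; best=6120 via (C,hash)

6120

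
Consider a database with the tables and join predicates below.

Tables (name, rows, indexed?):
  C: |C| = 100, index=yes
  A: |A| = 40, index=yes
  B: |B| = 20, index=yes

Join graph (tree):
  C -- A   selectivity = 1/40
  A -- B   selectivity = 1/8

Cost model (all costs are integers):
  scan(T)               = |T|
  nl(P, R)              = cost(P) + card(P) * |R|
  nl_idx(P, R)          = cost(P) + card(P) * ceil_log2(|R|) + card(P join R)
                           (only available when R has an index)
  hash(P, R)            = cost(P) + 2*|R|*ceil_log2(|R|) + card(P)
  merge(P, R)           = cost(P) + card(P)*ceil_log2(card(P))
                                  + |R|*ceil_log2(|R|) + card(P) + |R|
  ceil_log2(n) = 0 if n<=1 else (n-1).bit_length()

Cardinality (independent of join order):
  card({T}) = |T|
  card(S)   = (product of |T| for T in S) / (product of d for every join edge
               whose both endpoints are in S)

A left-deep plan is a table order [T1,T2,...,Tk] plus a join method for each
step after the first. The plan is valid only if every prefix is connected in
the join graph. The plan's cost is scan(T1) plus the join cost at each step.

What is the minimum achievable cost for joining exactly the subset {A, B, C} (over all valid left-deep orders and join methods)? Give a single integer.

720

Selinger DP over subsets of {A,B,C}:
  {C}: scan cost=100, card=100
  {A}: scan cost=40, card=40
  {B}: scan cost=20, card=20
  {AC}: card=100; try (C,nl_idx)→420, (A,hash)→680, (A,nl_idx)→800, (C,merge)→1120, (A,merge)→1180, (C,hash)→1480 …(+2); best=420 via (C,nl_idx)
  {AB}: card=100; try (A,nl_idx)→240, (B,hash)→280, (B,nl_idx)→340, (A,merge)→420, (B,merge)→440, (A,hash)→520 …(+2); best=240 via (A,nl_idx)
  {ABC}: card=250; try (B,hash)→720, (B,nl_idx)→1170, (C,nl_idx)→1190, (B,merge)→1340, (C,hash)→1740, (C,merge)→1840 …(+2); best=720 via (B,hash)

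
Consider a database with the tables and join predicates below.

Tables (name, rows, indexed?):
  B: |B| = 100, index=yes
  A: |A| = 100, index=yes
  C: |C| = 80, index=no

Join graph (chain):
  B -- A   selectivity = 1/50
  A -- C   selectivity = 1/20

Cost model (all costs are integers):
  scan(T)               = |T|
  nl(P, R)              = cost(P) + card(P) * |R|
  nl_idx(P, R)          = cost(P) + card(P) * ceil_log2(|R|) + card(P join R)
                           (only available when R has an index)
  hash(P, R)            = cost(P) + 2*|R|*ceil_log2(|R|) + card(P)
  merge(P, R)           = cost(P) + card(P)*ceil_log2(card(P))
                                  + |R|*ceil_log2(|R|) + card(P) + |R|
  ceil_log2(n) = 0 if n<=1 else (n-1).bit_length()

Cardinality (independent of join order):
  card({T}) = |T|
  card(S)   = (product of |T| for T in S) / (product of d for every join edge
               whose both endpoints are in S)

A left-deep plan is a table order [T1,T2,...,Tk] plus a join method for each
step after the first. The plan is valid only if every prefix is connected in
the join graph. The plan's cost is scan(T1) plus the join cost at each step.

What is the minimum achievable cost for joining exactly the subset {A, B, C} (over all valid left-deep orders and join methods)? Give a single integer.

2320

Selinger DP over subsets of {A,B,C}:
  {B}: scan cost=100, card=100
  {A}: scan cost=100, card=100
  {C}: scan cost=80, card=80
  {AB}: card=200; try (B,nl_idx)→1000, (A,nl_idx)→1000, (B,hash)→1600, (A,hash)→1600, (B,merge)→1700, (A,merge)→1700 …(+2); best=1000 via (B,nl_idx)
  {AC}: card=400; try (A,nl_idx)→1040, (C,hash)→1320, (A,merge)→1520, (C,merge)→1540, (A,hash)→1560, (A,nl)→8080 …(+1); best=1040 via (A,nl_idx)
  {ABC}: card=800; try (C,hash)→2320, (B,hash)→2840, (C,merge)→3440, (B,nl_idx)→4640, (B,merge)→5840, (C,nl)→17000 …(+1); best=2320 via (C,hash)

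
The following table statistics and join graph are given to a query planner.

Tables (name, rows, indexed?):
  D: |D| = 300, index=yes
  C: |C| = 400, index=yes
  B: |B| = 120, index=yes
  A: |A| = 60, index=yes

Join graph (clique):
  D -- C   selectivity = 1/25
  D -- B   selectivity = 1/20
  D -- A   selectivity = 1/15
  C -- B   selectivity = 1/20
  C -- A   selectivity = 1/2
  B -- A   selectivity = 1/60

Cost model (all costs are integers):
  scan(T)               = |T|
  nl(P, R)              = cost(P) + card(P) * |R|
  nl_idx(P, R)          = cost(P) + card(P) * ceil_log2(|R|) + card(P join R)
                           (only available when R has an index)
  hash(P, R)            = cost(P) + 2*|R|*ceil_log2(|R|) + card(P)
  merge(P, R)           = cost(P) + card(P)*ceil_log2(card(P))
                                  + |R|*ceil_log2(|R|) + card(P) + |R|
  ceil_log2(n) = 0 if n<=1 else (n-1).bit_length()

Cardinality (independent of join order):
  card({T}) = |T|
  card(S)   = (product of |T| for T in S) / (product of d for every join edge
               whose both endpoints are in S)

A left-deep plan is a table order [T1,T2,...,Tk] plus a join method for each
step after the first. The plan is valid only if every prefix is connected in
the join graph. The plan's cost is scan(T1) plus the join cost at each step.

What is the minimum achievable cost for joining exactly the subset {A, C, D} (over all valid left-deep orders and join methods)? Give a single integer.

Selinger DP over subsets of {A,C,D}:
  {D}: scan cost=300, card=300
  {C}: scan cost=400, card=400
  {A}: scan cost=60, card=60
  {CD}: card=4800; try (D,hash)→6200, (C,merge)→7300, (D,merge)→7400, (C,hash)→7800, (C,nl_idx)→7800, (D,nl_idx)→8800 …(+2); best=6200 via (D,hash)
  {AD}: card=1200; try (A,hash)→1320, (D,nl_idx)→1800, (A,nl_idx)→3300, (D,merge)→3480, (A,merge)→3720, (D,hash)→5520 …(+2); best=1320 via (A,hash)
  {AC}: card=12000; try (A,hash)→1520, (C,merge)→4480, (A,merge)→4820, (C,hash)→7320, (C,nl_idx)→12600, (A,nl_idx)→14800 …(+2); best=1520 via (A,hash)
  {ACD}: card=9600; try (C,hash)→9720, (A,hash)→11720, (D,hash)→18920, (C,merge)→19720, (C,nl_idx)→21720, (A,nl_idx)→44600 …(+6); best=9720 via (C,hash)

9720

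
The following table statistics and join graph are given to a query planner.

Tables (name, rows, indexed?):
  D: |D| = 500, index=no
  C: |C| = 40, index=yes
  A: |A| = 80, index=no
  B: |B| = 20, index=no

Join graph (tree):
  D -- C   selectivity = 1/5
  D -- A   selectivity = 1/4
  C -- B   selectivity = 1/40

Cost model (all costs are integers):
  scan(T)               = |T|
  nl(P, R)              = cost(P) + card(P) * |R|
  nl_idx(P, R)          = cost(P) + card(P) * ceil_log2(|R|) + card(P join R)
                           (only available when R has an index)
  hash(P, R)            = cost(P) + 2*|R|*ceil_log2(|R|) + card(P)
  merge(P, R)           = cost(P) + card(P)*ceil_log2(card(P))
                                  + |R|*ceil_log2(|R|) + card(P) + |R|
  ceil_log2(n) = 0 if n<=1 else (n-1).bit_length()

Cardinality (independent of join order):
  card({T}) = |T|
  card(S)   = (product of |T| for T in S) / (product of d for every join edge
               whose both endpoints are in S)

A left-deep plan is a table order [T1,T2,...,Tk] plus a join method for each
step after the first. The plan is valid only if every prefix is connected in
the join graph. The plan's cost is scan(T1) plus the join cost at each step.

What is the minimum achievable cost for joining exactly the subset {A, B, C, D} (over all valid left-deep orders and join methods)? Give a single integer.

Selinger DP over subsets of {A,B,C,D}:
  {D}: scan cost=500, card=500
  {C}: scan cost=40, card=40
  {A}: scan cost=80, card=80
  {B}: scan cost=20, card=20
  {CD}: card=4000; try (C,hash)→1480, (D,merge)→5320, (C,merge)→5780, (C,nl_idx)→7500, (D,hash)→9080, (D,nl)→20040 …(+1); best=1480 via (C,hash)
  {AD}: card=10000; try (A,hash)→2120, (D,merge)→5720, (A,merge)→6140, (D,hash)→9160, (D,nl)→40080, (A,nl)→40500; best=2120 via (A,hash)
  {BC}: card=20; try (C,nl_idx)→160, (B,hash)→280, (C,merge)→420, (B,merge)→440, (C,hash)→520, (C,nl)→820 …(+1); best=160 via (C,nl_idx)
  {ACD}: card=80000; try (A,hash)→6600, (C,hash)→12600, (A,merge)→54120, (C,nl_idx)→142120, (C,merge)→152400, (A,nl)→321480 …(+1); best=6600 via (A,hash)
  {BCD}: card=2000; try (D,merge)→5280, (B,hash)→5680, (D,hash)→9180, (D,nl)→10160, (B,merge)→53600, (B,nl)→81480; best=5280 via (D,merge)
  {ABCD}: card=40000; try (A,hash)→8400, (A,merge)→29920, (B,hash)→86800, (A,nl)→165280, (B,merge)→1446720, (B,nl)→1606600; best=8400 via (A,hash)

8400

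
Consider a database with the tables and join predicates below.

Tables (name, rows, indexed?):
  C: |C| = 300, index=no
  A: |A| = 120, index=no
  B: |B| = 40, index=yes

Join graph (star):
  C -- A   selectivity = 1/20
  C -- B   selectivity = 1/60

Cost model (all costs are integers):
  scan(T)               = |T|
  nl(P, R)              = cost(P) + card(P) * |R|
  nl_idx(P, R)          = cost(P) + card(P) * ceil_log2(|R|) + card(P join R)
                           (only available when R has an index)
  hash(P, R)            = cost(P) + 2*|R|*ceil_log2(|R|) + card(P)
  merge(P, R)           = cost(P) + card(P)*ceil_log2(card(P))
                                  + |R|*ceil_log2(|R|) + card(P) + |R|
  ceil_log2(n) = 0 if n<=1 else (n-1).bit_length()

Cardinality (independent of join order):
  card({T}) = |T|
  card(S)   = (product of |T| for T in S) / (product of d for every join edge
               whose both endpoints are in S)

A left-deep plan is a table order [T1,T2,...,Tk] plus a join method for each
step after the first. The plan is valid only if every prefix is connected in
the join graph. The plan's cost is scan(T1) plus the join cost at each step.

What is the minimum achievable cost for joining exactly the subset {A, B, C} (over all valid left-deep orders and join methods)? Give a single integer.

Selinger DP over subsets of {A,B,C}:
  {C}: scan cost=300, card=300
  {A}: scan cost=120, card=120
  {B}: scan cost=40, card=40
  {AC}: card=1800; try (A,hash)→2280, (C,merge)→4080, (A,merge)→4260, (C,hash)→5640, (C,nl)→36120, (A,nl)→36300; best=2280 via (A,hash)
  {BC}: card=200; try (B,hash)→1080, (B,nl_idx)→2300, (C,merge)→3320, (B,merge)→3580, (C,hash)→5480, (C,nl)→12040 …(+1); best=1080 via (B,hash)
  {ABC}: card=1200; try (A,hash)→2960, (A,merge)→3840, (B,hash)→4560, (B,nl_idx)→14280, (B,merge)→24160, (A,nl)→25080 …(+1); best=2960 via (A,hash)

2960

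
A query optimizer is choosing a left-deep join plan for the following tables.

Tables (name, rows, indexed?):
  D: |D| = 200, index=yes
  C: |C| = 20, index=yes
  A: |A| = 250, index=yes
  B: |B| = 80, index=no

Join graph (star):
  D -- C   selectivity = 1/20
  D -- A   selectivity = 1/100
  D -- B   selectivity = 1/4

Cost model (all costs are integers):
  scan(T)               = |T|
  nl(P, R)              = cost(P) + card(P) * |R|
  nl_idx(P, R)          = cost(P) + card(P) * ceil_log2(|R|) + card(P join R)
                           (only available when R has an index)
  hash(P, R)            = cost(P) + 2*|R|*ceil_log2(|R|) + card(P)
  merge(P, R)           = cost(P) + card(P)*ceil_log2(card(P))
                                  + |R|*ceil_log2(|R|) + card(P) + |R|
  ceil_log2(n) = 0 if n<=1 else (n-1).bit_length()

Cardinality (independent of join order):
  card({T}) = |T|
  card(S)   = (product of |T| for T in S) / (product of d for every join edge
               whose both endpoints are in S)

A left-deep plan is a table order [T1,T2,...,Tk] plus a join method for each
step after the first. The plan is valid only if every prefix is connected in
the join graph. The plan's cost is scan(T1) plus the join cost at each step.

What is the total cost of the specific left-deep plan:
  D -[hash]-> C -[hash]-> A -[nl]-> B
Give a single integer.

step 1: scan D: cost=200, card=200
step 2: join C via hash
    card(P join C) = 200*20/(20) = 200
    cost = 200 + 2*20*5 + 200 = 600
step 3: join A via hash
    card(P join A) = 200*250/(100) = 500
    cost = 600 + 2*250*8 + 200 = 4800
step 4: join B via nl
    card(P join B) = 500*80/(4) = 10000
    cost = 4800 + 500*80 = 44800

44800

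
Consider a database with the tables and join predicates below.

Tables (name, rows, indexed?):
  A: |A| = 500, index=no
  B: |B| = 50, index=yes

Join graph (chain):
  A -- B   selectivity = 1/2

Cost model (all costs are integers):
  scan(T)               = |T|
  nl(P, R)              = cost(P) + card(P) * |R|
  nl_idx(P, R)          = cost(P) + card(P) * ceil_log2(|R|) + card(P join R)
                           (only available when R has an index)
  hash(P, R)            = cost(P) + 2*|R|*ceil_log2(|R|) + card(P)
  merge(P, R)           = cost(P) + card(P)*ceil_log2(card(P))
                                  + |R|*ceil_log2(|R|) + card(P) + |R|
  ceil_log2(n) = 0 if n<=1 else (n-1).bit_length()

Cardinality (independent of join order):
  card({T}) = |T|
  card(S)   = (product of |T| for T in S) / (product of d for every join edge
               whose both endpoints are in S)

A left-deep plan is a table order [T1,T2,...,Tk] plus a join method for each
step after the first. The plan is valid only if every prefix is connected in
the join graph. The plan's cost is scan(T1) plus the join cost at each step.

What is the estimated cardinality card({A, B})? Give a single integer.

12500

Tables in S: A(500), B(50)
Edges inside S: A-B(d=2)
numerator = 500 * 50 = 25000
denominator = 2 = 2
card(S) = 25000 / 2 = 12500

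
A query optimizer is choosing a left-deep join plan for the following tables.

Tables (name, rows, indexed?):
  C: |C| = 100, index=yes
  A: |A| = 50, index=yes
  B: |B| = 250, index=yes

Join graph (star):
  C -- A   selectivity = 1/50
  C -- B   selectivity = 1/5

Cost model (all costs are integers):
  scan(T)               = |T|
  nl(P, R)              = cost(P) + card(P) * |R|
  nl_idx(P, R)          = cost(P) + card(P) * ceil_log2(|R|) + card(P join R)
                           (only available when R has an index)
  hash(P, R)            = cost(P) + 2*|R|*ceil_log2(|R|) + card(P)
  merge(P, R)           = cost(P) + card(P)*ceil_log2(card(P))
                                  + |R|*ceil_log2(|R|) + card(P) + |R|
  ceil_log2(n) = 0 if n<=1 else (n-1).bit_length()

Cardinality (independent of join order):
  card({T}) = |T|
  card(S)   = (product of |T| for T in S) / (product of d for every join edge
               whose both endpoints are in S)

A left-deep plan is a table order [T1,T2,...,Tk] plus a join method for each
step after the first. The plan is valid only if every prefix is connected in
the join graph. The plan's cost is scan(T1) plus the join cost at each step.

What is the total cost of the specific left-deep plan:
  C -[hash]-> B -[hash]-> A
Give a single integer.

step 1: scan C: cost=100, card=100
step 2: join B via hash
    card(P join B) = 100*250/(5) = 5000
    cost = 100 + 2*250*8 + 100 = 4200
step 3: join A via hash
    card(P join A) = 5000*50/(50) = 5000
    cost = 4200 + 2*50*6 + 5000 = 9800

9800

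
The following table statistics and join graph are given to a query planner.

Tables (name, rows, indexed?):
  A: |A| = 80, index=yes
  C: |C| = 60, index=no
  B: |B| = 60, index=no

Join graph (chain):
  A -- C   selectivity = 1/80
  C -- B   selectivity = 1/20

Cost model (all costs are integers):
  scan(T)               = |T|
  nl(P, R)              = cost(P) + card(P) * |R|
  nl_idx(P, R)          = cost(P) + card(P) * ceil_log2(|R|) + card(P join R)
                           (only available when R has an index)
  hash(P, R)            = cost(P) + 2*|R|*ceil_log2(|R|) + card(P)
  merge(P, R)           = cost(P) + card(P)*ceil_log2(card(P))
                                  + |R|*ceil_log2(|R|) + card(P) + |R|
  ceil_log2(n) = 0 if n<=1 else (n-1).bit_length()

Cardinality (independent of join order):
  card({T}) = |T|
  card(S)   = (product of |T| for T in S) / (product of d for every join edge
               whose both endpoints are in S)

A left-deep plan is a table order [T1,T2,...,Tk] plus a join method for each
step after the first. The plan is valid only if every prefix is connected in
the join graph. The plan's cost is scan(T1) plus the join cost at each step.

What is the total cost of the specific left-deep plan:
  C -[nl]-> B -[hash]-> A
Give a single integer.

step 1: scan C: cost=60, card=60
step 2: join B via nl
    card(P join B) = 60*60/(20) = 180
    cost = 60 + 60*60 = 3660
step 3: join A via hash
    card(P join A) = 180*80/(80) = 180
    cost = 3660 + 2*80*7 + 180 = 4960

4960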